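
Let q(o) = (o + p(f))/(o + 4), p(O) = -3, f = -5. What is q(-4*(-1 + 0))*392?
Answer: 49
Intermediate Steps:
q(o) = (-3 + o)/(4 + o) (q(o) = (o - 3)/(o + 4) = (-3 + o)/(4 + o))
q(-4*(-1 + 0))*392 = ((-3 - 4*(-1 + 0))/(4 - 4*(-1 + 0)))*392 = ((-3 - 4*(-1))/(4 - 4*(-1)))*392 = ((-3 + 4)/(4 + 4))*392 = (1/8)*392 = ((⅛)*1)*392 = (⅛)*392 = 49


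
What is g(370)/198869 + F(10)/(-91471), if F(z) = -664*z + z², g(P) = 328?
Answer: 1330605748/18190746299 ≈ 0.073147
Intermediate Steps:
F(z) = z² - 664*z
g(370)/198869 + F(10)/(-91471) = 328/198869 + (10*(-664 + 10))/(-91471) = 328*(1/198869) + (10*(-654))*(-1/91471) = 328/198869 - 6540*(-1/91471) = 328/198869 + 6540/91471 = 1330605748/18190746299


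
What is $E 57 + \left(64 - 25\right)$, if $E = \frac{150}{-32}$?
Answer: $- \frac{3651}{16} \approx -228.19$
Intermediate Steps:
$E = - \frac{75}{16}$ ($E = 150 \left(- \frac{1}{32}\right) = - \frac{75}{16} \approx -4.6875$)
$E 57 + \left(64 - 25\right) = \left(- \frac{75}{16}\right) 57 + \left(64 - 25\right) = - \frac{4275}{16} + 39 = - \frac{3651}{16}$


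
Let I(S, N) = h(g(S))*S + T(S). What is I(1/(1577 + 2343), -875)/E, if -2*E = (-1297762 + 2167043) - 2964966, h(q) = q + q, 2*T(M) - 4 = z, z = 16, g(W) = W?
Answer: 76832001/8050783496000 ≈ 9.5434e-6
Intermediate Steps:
T(M) = 10 (T(M) = 2 + (1/2)*16 = 2 + 8 = 10)
h(q) = 2*q
E = 2095685/2 (E = -((-1297762 + 2167043) - 2964966)/2 = -(869281 - 2964966)/2 = -1/2*(-2095685) = 2095685/2 ≈ 1.0478e+6)
I(S, N) = 10 + 2*S**2 (I(S, N) = (2*S)*S + 10 = 2*S**2 + 10 = 10 + 2*S**2)
I(1/(1577 + 2343), -875)/E = (10 + 2*(1/(1577 + 2343))**2)/(2095685/2) = (10 + 2*(1/3920)**2)*(2/2095685) = (10 + 2*(1/15366400))*(2/2095685) = (10 + 1/7683200)*(2/2095685) = (76832001/7683200)*(2/2095685) = 76832001/8050783496000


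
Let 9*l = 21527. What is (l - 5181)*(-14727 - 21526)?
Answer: 910022806/9 ≈ 1.0111e+8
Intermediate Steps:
l = 21527/9 (l = (1/9)*21527 = 21527/9 ≈ 2391.9)
(l - 5181)*(-14727 - 21526) = (21527/9 - 5181)*(-14727 - 21526) = -25102/9*(-36253) = 910022806/9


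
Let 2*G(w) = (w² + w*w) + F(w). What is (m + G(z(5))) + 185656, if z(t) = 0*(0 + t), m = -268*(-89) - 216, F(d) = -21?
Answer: 418563/2 ≈ 2.0928e+5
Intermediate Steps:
m = 23636 (m = 23852 - 216 = 23636)
z(t) = 0 (z(t) = 0*t = 0)
G(w) = -21/2 + w² (G(w) = ((w² + w*w) - 21)/2 = ((w² + w²) - 21)/2 = (2*w² - 21)/2 = (-21 + 2*w²)/2 = -21/2 + w²)
(m + G(z(5))) + 185656 = (23636 + (-21/2 + 0²)) + 185656 = (23636 + (-21/2 + 0)) + 185656 = (23636 - 21/2) + 185656 = 47251/2 + 185656 = 418563/2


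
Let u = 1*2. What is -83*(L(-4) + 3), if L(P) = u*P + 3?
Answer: 166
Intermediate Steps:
u = 2
L(P) = 3 + 2*P (L(P) = 2*P + 3 = 3 + 2*P)
-83*(L(-4) + 3) = -83*((3 + 2*(-4)) + 3) = -83*((3 - 8) + 3) = -83*(-5 + 3) = -83*(-2) = 166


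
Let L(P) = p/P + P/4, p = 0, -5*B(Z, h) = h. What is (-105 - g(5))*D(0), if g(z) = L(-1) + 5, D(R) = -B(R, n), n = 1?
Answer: -439/20 ≈ -21.950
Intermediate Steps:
B(Z, h) = -h/5
D(R) = ⅕ (D(R) = -(-1)/5 = -1*(-⅕) = ⅕)
L(P) = P/4 (L(P) = 0/P + P/4 = 0 + P*(¼) = 0 + P/4 = P/4)
g(z) = 19/4 (g(z) = (¼)*(-1) + 5 = -¼ + 5 = 19/4)
(-105 - g(5))*D(0) = (-105 - 1*19/4)*(⅕) = (-105 - 19/4)*(⅕) = -439/4*⅕ = -439/20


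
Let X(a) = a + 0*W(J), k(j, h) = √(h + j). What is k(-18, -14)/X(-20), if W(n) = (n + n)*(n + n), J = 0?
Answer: -I*√2/5 ≈ -0.28284*I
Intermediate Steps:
W(n) = 4*n² (W(n) = (2*n)*(2*n) = 4*n²)
X(a) = a (X(a) = a + 0*(4*0²) = a + 0*(4*0) = a + 0*0 = a + 0 = a)
k(-18, -14)/X(-20) = √(-14 - 18)/(-20) = √(-32)*(-1/20) = (4*I*√2)*(-1/20) = -I*√2/5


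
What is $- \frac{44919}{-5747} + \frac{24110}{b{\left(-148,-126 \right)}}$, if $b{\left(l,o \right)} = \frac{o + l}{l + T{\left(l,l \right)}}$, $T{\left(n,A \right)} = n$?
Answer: $\frac{2930437009}{112477} \approx 26054.0$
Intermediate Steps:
$b{\left(l,o \right)} = \frac{l + o}{2 l}$ ($b{\left(l,o \right)} = \frac{o + l}{l + l} = \frac{l + o}{2 l}$)
$- \frac{44919}{-5747} + \frac{24110}{b{\left(-148,-126 \right)}} = - \frac{44919}{-5747} + \frac{24110}{\frac{1}{2} \frac{1}{-148} \left(-148 - 126\right)} = \left(-44919\right) \left(- \frac{1}{5747}\right) + \frac{24110}{\frac{1}{2} \left(- \frac{1}{148}\right) \left(-274\right)} = \frac{6417}{821} + \frac{24110}{\frac{137}{148}} = \frac{6417}{821} + 24110 \cdot \frac{148}{137} = \frac{6417}{821} + \frac{3568280}{137} = \frac{2930437009}{112477}$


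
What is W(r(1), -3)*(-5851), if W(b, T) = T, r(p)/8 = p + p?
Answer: 17553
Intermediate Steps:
r(p) = 16*p (r(p) = 8*(p + p) = 8*(2*p) = 16*p)
W(r(1), -3)*(-5851) = -3*(-5851) = 17553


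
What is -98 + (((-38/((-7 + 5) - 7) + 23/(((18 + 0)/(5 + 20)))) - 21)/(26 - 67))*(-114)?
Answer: -2289/41 ≈ -55.829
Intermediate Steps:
-98 + (((-38/((-7 + 5) - 7) + 23/(((18 + 0)/(5 + 20)))) - 21)/(26 - 67))*(-114) = -98 + (((-38/(-2 - 7) + 23/((18/25))) - 21)/(-41))*(-114) = -98 + (((-38/(-9) + 23/((18*(1/25)))) - 21)*(-1/41))*(-114) = -98 + (((-38*(-⅑) + 23/(18/25)) - 21)*(-1/41))*(-114) = -98 + (((38/9 + 23*(25/18)) - 21)*(-1/41))*(-114) = -98 + (((38/9 + 575/18) - 21)*(-1/41))*(-114) = -98 + ((217/6 - 21)*(-1/41))*(-114) = -98 + ((91/6)*(-1/41))*(-114) = -98 - 91/246*(-114) = -98 + 1729/41 = -2289/41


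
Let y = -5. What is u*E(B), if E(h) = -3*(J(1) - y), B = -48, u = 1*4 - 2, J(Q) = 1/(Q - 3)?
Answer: -27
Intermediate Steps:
J(Q) = 1/(-3 + Q)
u = 2 (u = 4 - 2 = 2)
E(h) = -27/2 (E(h) = -3*(1/(-3 + 1) - 1*(-5)) = -3*(1/(-2) + 5) = -3*(-½ + 5) = -3*9/2 = -27/2)
u*E(B) = 2*(-27/2) = -27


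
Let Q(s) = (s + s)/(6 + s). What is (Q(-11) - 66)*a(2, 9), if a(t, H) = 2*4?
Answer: -2464/5 ≈ -492.80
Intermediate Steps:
Q(s) = 2*s/(6 + s) (Q(s) = (2*s)/(6 + s) = 2*s/(6 + s))
a(t, H) = 8
(Q(-11) - 66)*a(2, 9) = (2*(-11)/(6 - 11) - 66)*8 = (2*(-11)/(-5) - 66)*8 = (2*(-11)*(-1/5) - 66)*8 = (22/5 - 66)*8 = -308/5*8 = -2464/5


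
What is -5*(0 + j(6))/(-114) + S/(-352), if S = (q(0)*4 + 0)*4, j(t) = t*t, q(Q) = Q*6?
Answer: 30/19 ≈ 1.5789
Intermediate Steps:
q(Q) = 6*Q
j(t) = t²
S = 0 (S = ((6*0)*4 + 0)*4 = (0*4 + 0)*4 = (0 + 0)*4 = 0*4 = 0)
-5*(0 + j(6))/(-114) + S/(-352) = -5*(0 + 6²)/(-114) + 0/(-352) = -5*(0 + 36)*(-1/114) + 0*(-1/352) = -5*36*(-1/114) + 0 = -180*(-1/114) + 0 = 30/19 + 0 = 30/19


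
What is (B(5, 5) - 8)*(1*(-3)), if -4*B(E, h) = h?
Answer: 111/4 ≈ 27.750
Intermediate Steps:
B(E, h) = -h/4
(B(5, 5) - 8)*(1*(-3)) = (-¼*5 - 8)*(1*(-3)) = (-5/4 - 8)*(-3) = -37/4*(-3) = 111/4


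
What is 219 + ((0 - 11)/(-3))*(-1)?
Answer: 646/3 ≈ 215.33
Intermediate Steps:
219 + ((0 - 11)/(-3))*(-1) = 219 - 11*(-⅓)*(-1) = 219 + (11/3)*(-1) = 219 - 11/3 = 646/3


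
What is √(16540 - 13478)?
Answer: √3062 ≈ 55.335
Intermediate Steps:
√(16540 - 13478) = √3062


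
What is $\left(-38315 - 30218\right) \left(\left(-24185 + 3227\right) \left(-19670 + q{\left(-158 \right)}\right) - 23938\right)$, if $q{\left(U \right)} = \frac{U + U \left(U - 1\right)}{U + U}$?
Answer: $-28364136768932$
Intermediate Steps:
$q{\left(U \right)} = \frac{U + U \left(-1 + U\right)}{2 U}$
$\left(-38315 - 30218\right) \left(\left(-24185 + 3227\right) \left(-19670 + q{\left(-158 \right)}\right) - 23938\right) = \left(-38315 - 30218\right) \left(\left(-24185 + 3227\right) \left(-19670 + \frac{1}{2} \left(-158\right)\right) - 23938\right) = - 68533 \left(- 20958 \left(-19670 - 79\right) - 23938\right) = - 68533 \left(\left(-20958\right) \left(-19749\right) - 23938\right) = - 68533 \left(413899542 - 23938\right) = \left(-68533\right) 413875604 = -28364136768932$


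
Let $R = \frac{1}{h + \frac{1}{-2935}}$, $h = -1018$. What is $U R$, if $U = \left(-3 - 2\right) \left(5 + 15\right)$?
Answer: $\frac{293500}{2987831} \approx 0.098232$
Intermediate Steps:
$R = - \frac{2935}{2987831}$ ($R = \frac{1}{-1018 + \frac{1}{-2935}} = \frac{1}{-1018 - \frac{1}{2935}} = \frac{1}{- \frac{2987831}{2935}} = - \frac{2935}{2987831} \approx -0.00098232$)
$U = -100$ ($U = \left(-5\right) 20 = -100$)
$U R = \left(-100\right) \left(- \frac{2935}{2987831}\right) = \frac{293500}{2987831}$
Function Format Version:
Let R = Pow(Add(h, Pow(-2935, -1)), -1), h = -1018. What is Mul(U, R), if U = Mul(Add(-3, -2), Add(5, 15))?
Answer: Rational(293500, 2987831) ≈ 0.098232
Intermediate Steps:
R = Rational(-2935, 2987831) (R = Pow(Add(-1018, Pow(-2935, -1)), -1) = Pow(Add(-1018, Rational(-1, 2935)), -1) = Pow(Rational(-2987831, 2935), -1) = Rational(-2935, 2987831) ≈ -0.00098232)
U = -100 (U = Mul(-5, 20) = -100)
Mul(U, R) = Mul(-100, Rational(-2935, 2987831)) = Rational(293500, 2987831)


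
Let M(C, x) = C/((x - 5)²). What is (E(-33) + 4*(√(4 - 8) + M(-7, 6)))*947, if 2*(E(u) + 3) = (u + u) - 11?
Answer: -131633/2 + 7576*I ≈ -65817.0 + 7576.0*I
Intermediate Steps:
E(u) = -17/2 + u (E(u) = -3 + ((u + u) - 11)/2 = -3 + (2*u - 11)/2 = -3 + (-11 + 2*u)/2 = -3 + (-11/2 + u) = -17/2 + u)
M(C, x) = C/(-5 + x)² (M(C, x) = C/((-5 + x)²) = C/(-5 + x)²)
(E(-33) + 4*(√(4 - 8) + M(-7, 6)))*947 = ((-17/2 - 33) + 4*(√(4 - 8) - 7/(-5 + 6)²))*947 = (-83/2 + 4*(√(-4) - 7/1²))*947 = (-83/2 + 4*(2*I - 7*1))*947 = (-83/2 + 4*(2*I - 7))*947 = (-83/2 + 4*(-7 + 2*I))*947 = (-83/2 + (-28 + 8*I))*947 = (-139/2 + 8*I)*947 = -131633/2 + 7576*I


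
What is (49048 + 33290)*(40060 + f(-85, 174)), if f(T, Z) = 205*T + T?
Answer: 1856721900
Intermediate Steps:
f(T, Z) = 206*T
(49048 + 33290)*(40060 + f(-85, 174)) = (49048 + 33290)*(40060 + 206*(-85)) = 82338*(40060 - 17510) = 82338*22550 = 1856721900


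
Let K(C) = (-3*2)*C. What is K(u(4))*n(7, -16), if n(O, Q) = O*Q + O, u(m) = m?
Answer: 2520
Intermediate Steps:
n(O, Q) = O + O*Q
K(C) = -6*C
K(u(4))*n(7, -16) = (-6*4)*(7*(1 - 16)) = -168*(-15) = -24*(-105) = 2520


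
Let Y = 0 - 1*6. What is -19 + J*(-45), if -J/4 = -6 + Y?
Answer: -2179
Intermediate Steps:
Y = -6 (Y = 0 - 6 = -6)
J = 48 (J = -4*(-6 - 6) = -4*(-12) = 48)
-19 + J*(-45) = -19 + 48*(-45) = -19 - 2160 = -2179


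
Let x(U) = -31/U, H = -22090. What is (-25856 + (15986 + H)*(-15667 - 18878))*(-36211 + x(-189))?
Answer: -1442935176258752/189 ≈ -7.6346e+12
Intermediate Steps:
(-25856 + (15986 + H)*(-15667 - 18878))*(-36211 + x(-189)) = (-25856 + (15986 - 22090)*(-15667 - 18878))*(-36211 - 31/(-189)) = (-25856 - 6104*(-34545))*(-36211 - 31*(-1/189)) = (-25856 + 210862680)*(-36211 + 31/189) = 210836824*(-6843848/189) = -1442935176258752/189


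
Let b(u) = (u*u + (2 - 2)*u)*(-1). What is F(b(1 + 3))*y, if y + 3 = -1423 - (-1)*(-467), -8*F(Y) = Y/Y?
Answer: 1893/8 ≈ 236.63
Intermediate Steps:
b(u) = -u² (b(u) = (u² + 0*u)*(-1) = (u² + 0)*(-1) = u²*(-1) = -u²)
F(Y) = -⅛ (F(Y) = -Y/(8*Y) = -⅛*1 = -⅛)
y = -1893 (y = -3 + (-1423 - (-1)*(-467)) = -3 + (-1423 - 1*467) = -3 + (-1423 - 467) = -3 - 1890 = -1893)
F(b(1 + 3))*y = -⅛*(-1893) = 1893/8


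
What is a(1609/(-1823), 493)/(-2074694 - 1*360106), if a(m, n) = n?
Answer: -493/2434800 ≈ -0.00020248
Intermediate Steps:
a(1609/(-1823), 493)/(-2074694 - 1*360106) = 493/(-2074694 - 1*360106) = 493/(-2074694 - 360106) = 493/(-2434800) = 493*(-1/2434800) = -493/2434800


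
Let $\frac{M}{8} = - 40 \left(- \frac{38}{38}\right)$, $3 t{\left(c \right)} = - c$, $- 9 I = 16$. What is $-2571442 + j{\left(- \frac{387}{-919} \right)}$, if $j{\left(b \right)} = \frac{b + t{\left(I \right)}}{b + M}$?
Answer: $- \frac{20444529883025}{7950609} \approx -2.5714 \cdot 10^{6}$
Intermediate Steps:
$I = - \frac{16}{9}$ ($I = \left(- \frac{1}{9}\right) 16 = - \frac{16}{9} \approx -1.7778$)
$t{\left(c \right)} = - \frac{c}{3}$ ($t{\left(c \right)} = \frac{\left(-1\right) c}{3} = - \frac{c}{3}$)
$M = 320$ ($M = 8 \left(- 40 \left(- \frac{38}{38}\right)\right) = 8 \left(- 40 \left(\left(-38\right) \frac{1}{38}\right)\right) = 8 \left(\left(-40\right) \left(-1\right)\right) = 8 \cdot 40 = 320$)
$j{\left(b \right)} = \frac{\frac{16}{27} + b}{320 + b}$ ($j{\left(b \right)} = \frac{b - - \frac{16}{27}}{b + 320} = \frac{b + \frac{16}{27}}{320 + b} = \frac{\frac{16}{27} + b}{320 + b}$)
$-2571442 + j{\left(- \frac{387}{-919} \right)} = -2571442 + \frac{\frac{16}{27} - \frac{387}{-919}}{320 - \frac{387}{-919}} = -2571442 + \frac{\frac{16}{27} - - \frac{387}{919}}{320 - - \frac{387}{919}} = -2571442 + \frac{\frac{16}{27} + \frac{387}{919}}{320 + \frac{387}{919}} = -2571442 + \frac{1}{\frac{294467}{919}} \cdot \frac{25153}{24813} = -2571442 + \frac{919}{294467} \cdot \frac{25153}{24813} = -2571442 + \frac{25153}{7950609} = - \frac{20444529883025}{7950609}$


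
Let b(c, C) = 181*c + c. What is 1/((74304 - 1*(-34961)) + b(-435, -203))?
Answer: 1/30095 ≈ 3.3228e-5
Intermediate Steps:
b(c, C) = 182*c
1/((74304 - 1*(-34961)) + b(-435, -203)) = 1/((74304 - 1*(-34961)) + 182*(-435)) = 1/((74304 + 34961) - 79170) = 1/(109265 - 79170) = 1/30095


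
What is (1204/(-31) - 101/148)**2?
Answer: 32878030329/21049744 ≈ 1561.9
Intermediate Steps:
(1204/(-31) - 101/148)**2 = (1204*(-1/31) - 101*1/148)**2 = (-1204/31 - 101/148)**2 = (-181323/4588)**2 = 32878030329/21049744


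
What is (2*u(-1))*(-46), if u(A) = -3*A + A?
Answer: -184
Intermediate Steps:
u(A) = -2*A
(2*u(-1))*(-46) = (2*(-2*(-1)))*(-46) = (2*2)*(-46) = 4*(-46) = -184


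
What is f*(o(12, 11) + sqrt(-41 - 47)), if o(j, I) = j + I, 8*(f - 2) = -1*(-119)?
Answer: 3105/8 + 135*I*sqrt(22)/4 ≈ 388.13 + 158.3*I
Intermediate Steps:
f = 135/8 (f = 2 + (-1*(-119))/8 = 2 + (1/8)*119 = 2 + 119/8 = 135/8 ≈ 16.875)
o(j, I) = I + j
f*(o(12, 11) + sqrt(-41 - 47)) = 135*((11 + 12) + sqrt(-41 - 47))/8 = 135*(23 + sqrt(-88))/8 = 135*(23 + 2*I*sqrt(22))/8 = 3105/8 + 135*I*sqrt(22)/4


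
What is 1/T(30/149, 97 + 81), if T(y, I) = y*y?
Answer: 22201/900 ≈ 24.668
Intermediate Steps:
T(y, I) = y²
1/T(30/149, 97 + 81) = 1/((30/149)²) = 1/(900/22201) = 22201/900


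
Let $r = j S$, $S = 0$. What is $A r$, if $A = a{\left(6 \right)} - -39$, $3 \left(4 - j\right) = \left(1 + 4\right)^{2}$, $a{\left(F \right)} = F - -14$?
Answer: $0$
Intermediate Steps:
$a{\left(F \right)} = 14 + F$ ($a{\left(F \right)} = F + 14 = 14 + F$)
$j = - \frac{13}{3}$ ($j = 4 - \frac{\left(1 + 4\right)^{2}}{3} = 4 - \frac{5^{2}}{3} = 4 - \frac{25}{3} = - \frac{13}{3} \approx -4.3333$)
$r = 0$ ($r = \left(- \frac{13}{3}\right) 0 = 0$)
$A = 59$ ($A = \left(14 + 6\right) - -39 = 20 + 39 = 59$)
$A r = 59 \cdot 0 = 0$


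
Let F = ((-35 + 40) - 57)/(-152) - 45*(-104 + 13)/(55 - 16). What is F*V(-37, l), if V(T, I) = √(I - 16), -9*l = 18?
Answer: 12009*I*√2/38 ≈ 446.93*I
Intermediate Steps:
l = -2 (l = -⅑*18 = -2)
V(T, I) = √(-16 + I)
F = 4003/38 (F = (5 - 57)*(-1/152) - 45/(39/(-91)) = -52*(-1/152) - 45/(39*(-1/91)) = 13/38 - 45/(-3/7) = 13/38 - 45*(-7/3) = 13/38 + 105 = 4003/38 ≈ 105.34)
F*V(-37, l) = 4003*√(-16 - 2)/38 = 4003*√(-18)/38 = 4003*(3*I*√2)/38 = 12009*I*√2/38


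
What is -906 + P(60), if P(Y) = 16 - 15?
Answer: -905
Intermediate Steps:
P(Y) = 1
-906 + P(60) = -906 + 1 = -905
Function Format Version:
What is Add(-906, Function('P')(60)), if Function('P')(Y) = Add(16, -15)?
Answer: -905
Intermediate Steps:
Function('P')(Y) = 1
Add(-906, Function('P')(60)) = Add(-906, 1) = -905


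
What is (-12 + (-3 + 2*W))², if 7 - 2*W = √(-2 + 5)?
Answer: (8 + √3)² ≈ 94.713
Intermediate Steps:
W = 7/2 - √3/2 (W = 7/2 - √(-2 + 5)/2 = 7/2 - √3/2 ≈ 2.6340)
(-12 + (-3 + 2*W))² = (-12 + (-3 + 2*(7/2 - √3/2)))² = (-12 + (-3 + (7 - √3)))² = (-12 + (4 - √3))² = (-8 - √3)²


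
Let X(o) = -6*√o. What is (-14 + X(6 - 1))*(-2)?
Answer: 28 + 12*√5 ≈ 54.833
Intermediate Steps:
(-14 + X(6 - 1))*(-2) = (-14 - 6*√(6 - 1))*(-2) = (-14 - 6*√5)*(-2) = 28 + 12*√5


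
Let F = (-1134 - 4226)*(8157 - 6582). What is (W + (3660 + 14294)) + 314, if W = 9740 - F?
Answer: 8470008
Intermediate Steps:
F = -8442000 (F = -5360*1575 = -8442000)
W = 8451740 (W = 9740 - 1*(-8442000) = 9740 + 8442000 = 8451740)
(W + (3660 + 14294)) + 314 = (8451740 + (3660 + 14294)) + 314 = (8451740 + 17954) + 314 = 8469694 + 314 = 8470008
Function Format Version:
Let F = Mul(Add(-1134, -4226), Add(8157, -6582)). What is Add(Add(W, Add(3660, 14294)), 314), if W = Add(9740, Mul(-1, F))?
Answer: 8470008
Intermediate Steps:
F = -8442000 (F = Mul(-5360, 1575) = -8442000)
W = 8451740 (W = Add(9740, Mul(-1, -8442000)) = Add(9740, 8442000) = 8451740)
Add(Add(W, Add(3660, 14294)), 314) = Add(Add(8451740, Add(3660, 14294)), 314) = Add(Add(8451740, 17954), 314) = Add(8469694, 314) = 8470008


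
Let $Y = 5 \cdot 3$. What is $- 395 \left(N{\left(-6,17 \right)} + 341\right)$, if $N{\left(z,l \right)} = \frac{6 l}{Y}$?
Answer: $-137381$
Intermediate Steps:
$Y = 15$
$N{\left(z,l \right)} = \frac{2 l}{5}$ ($N{\left(z,l \right)} = \frac{6 l}{15} = 6 l \frac{1}{15} = \frac{2 l}{5}$)
$- 395 \left(N{\left(-6,17 \right)} + 341\right) = - 395 \left(\frac{2}{5} \cdot 17 + 341\right) = - 395 \left(\frac{34}{5} + 341\right) = \left(-395\right) \frac{1739}{5} = -137381$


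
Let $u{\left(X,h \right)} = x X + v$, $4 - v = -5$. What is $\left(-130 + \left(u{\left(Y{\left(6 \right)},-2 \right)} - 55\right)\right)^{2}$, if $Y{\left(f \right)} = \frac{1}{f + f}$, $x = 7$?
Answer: $\frac{4431025}{144} \approx 30771.0$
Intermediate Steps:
$v = 9$ ($v = 4 - -5 = 4 + 5 = 9$)
$Y{\left(f \right)} = \frac{1}{2 f}$
$u{\left(X,h \right)} = 9 + 7 X$ ($u{\left(X,h \right)} = 7 X + 9 = 9 + 7 X$)
$\left(-130 + \left(u{\left(Y{\left(6 \right)},-2 \right)} - 55\right)\right)^{2} = \left(-130 - \left(46 - \frac{7}{2 \cdot 6}\right)\right)^{2} = \left(-130 - \left(46 - \frac{7}{2} \cdot \frac{1}{6}\right)\right)^{2} = \left(-130 + \left(\left(9 + 7 \cdot \frac{1}{12}\right) - 55\right)\right)^{2} = \left(-130 + \left(\left(9 + \frac{7}{12}\right) - 55\right)\right)^{2} = \left(-130 + \left(\frac{115}{12} - 55\right)\right)^{2} = \left(-130 - \frac{545}{12}\right)^{2} = \left(- \frac{2105}{12}\right)^{2} = \frac{4431025}{144}$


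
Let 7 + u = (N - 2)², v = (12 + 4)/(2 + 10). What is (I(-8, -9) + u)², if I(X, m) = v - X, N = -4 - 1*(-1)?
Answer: 6724/9 ≈ 747.11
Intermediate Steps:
N = -3 (N = -4 + 1 = -3)
v = 4/3 (v = 16/12 = 16*(1/12) = 4/3 ≈ 1.3333)
I(X, m) = 4/3 - X
u = 18 (u = -7 + (-3 - 2)² = -7 + (-5)² = -7 + 25 = 18)
(I(-8, -9) + u)² = ((4/3 - 1*(-8)) + 18)² = ((4/3 + 8) + 18)² = (28/3 + 18)² = (82/3)² = 6724/9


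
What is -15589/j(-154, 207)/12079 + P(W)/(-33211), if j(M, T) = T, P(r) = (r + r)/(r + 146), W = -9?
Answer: -70883493869/11376373617171 ≈ -0.0062308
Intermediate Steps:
P(r) = 2*r/(146 + r) (P(r) = (2*r)/(146 + r) = 2*r/(146 + r))
-15589/j(-154, 207)/12079 + P(W)/(-33211) = -15589/207/12079 + (2*(-9)/(146 - 9))/(-33211) = -15589*1/207*(1/12079) + (2*(-9)/137)*(-1/33211) = -15589/207*1/12079 + (2*(-9)*(1/137))*(-1/33211) = -15589/2500353 - 18/137*(-1/33211) = -15589/2500353 + 18/4549907 = -70883493869/11376373617171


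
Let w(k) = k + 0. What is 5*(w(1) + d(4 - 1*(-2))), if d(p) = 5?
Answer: 30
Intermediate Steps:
w(k) = k
5*(w(1) + d(4 - 1*(-2))) = 5*(1 + 5) = 5*6 = 30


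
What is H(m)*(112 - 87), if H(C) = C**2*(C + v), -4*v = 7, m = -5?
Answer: -16875/4 ≈ -4218.8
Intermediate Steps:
v = -7/4 (v = -1/4*7 = -7/4 ≈ -1.7500)
H(C) = C**2*(-7/4 + C) (H(C) = C**2*(C - 7/4) = C**2*(-7/4 + C))
H(m)*(112 - 87) = ((-5)**2*(-7/4 - 5))*(112 - 87) = (25*(-27/4))*25 = -675/4*25 = -16875/4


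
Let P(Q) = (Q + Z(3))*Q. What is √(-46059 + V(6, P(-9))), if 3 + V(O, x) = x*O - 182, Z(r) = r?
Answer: 4*I*√2870 ≈ 214.29*I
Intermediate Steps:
P(Q) = Q*(3 + Q) (P(Q) = (Q + 3)*Q = (3 + Q)*Q = Q*(3 + Q))
V(O, x) = -185 + O*x (V(O, x) = -3 + (x*O - 182) = -3 + (O*x - 182) = -3 + (-182 + O*x) = -185 + O*x)
√(-46059 + V(6, P(-9))) = √(-46059 + (-185 + 6*(-9*(3 - 9)))) = √(-46059 + (-185 + 6*(-9*(-6)))) = √(-46059 + (-185 + 6*54)) = √(-46059 + (-185 + 324)) = √(-46059 + 139) = √(-45920) = 4*I*√2870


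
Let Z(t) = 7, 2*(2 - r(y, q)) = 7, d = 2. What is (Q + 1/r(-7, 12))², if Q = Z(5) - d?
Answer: 169/9 ≈ 18.778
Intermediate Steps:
r(y, q) = -3/2 (r(y, q) = 2 - ½*7 = 2 - 7/2 = -3/2)
Q = 5 (Q = 7 - 1*2 = 7 - 2 = 5)
(Q + 1/r(-7, 12))² = (5 + 1/(-3/2))² = (5 - ⅔)² = (13/3)² = 169/9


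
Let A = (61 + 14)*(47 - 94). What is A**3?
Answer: -43800328125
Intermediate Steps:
A = -3525 (A = 75*(-47) = -3525)
A**3 = (-3525)**3 = -43800328125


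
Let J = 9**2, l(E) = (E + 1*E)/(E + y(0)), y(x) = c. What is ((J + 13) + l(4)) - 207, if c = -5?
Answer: -121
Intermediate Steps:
y(x) = -5
l(E) = 2*E/(-5 + E) (l(E) = (E + 1*E)/(E - 5) = (E + E)/(-5 + E) = (2*E)/(-5 + E) = 2*E/(-5 + E))
J = 81
((J + 13) + l(4)) - 207 = ((81 + 13) + 2*4/(-5 + 4)) - 207 = (94 + 2*4/(-1)) - 207 = (94 + 2*4*(-1)) - 207 = (94 - 8) - 207 = 86 - 207 = -121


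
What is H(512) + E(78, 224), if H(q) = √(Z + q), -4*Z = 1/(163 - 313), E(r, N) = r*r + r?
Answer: 6162 + √1843206/60 ≈ 6184.6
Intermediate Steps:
E(r, N) = r + r² (E(r, N) = r² + r = r + r²)
Z = 1/600 (Z = -1/(4*(163 - 313)) = -¼/(-150) = -¼*(-1/150) = 1/600 ≈ 0.0016667)
H(q) = √(1/600 + q)
H(512) + E(78, 224) = √(6 + 3600*512)/60 + 78*(1 + 78) = √(6 + 1843200)/60 + 78*79 = √1843206/60 + 6162 = 6162 + √1843206/60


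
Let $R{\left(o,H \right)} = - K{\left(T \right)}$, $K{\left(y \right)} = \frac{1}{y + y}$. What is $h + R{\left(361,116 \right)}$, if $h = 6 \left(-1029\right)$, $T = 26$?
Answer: $- \frac{321049}{52} \approx -6174.0$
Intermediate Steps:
$h = -6174$
$K{\left(y \right)} = \frac{1}{2 y}$
$R{\left(o,H \right)} = - \frac{1}{52}$ ($R{\left(o,H \right)} = - \frac{1}{2 \cdot 26} = \left(-1\right) \frac{1}{52} = - \frac{1}{52}$)
$h + R{\left(361,116 \right)} = -6174 - \frac{1}{52} = - \frac{321049}{52}$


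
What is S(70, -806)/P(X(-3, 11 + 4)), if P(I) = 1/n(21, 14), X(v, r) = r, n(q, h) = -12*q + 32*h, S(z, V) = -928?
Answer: -181888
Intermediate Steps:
P(I) = 1/196 (P(I) = 1/(-12*21 + 32*14) = 1/(-252 + 448) = 1/196)
S(70, -806)/P(X(-3, 11 + 4)) = -928/1/196 = -928*196 = -181888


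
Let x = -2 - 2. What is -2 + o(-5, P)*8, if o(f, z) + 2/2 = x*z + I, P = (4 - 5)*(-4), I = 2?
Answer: -122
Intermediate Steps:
x = -4
P = 4 (P = -1*(-4) = 4)
o(f, z) = 1 - 4*z (o(f, z) = -1 + (-4*z + 2) = -1 + (2 - 4*z) = 1 - 4*z)
-2 + o(-5, P)*8 = -2 + (1 - 4*4)*8 = -2 + (1 - 16)*8 = -2 - 15*8 = -2 - 120 = -122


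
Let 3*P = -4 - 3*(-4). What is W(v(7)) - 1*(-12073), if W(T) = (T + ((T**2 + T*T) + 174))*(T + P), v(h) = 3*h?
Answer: 37562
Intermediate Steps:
P = 8/3 (P = (-4 - 3*(-4))/3 = (-4 + 12)/3 = (1/3)*8 = 8/3 ≈ 2.6667)
W(T) = (8/3 + T)*(174 + T + 2*T**2) (W(T) = (T + ((T**2 + T*T) + 174))*(T + 8/3) = (T + ((T**2 + T**2) + 174))*(8/3 + T) = (T + (2*T**2 + 174))*(8/3 + T) = (T + (174 + 2*T**2))*(8/3 + T) = (174 + T + 2*T**2)*(8/3 + T) = (8/3 + T)*(174 + T + 2*T**2))
W(v(7)) - 1*(-12073) = (464 + 2*(3*7)**3 + 19*(3*7)**2/3 + 530*(3*7)/3) - 1*(-12073) = (464 + 2*21**3 + (19/3)*21**2 + (530/3)*21) + 12073 = (464 + 2*9261 + (19/3)*441 + 3710) + 12073 = (464 + 18522 + 2793 + 3710) + 12073 = 25489 + 12073 = 37562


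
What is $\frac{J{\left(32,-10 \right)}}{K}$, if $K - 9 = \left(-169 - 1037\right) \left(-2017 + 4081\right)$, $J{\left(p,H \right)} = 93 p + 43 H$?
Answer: $- \frac{2546}{2489175} \approx -0.0010228$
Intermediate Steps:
$J{\left(p,H \right)} = 43 H + 93 p$
$K = -2489175$ ($K = 9 + \left(-169 - 1037\right) \left(-2017 + 4081\right) = 9 - 2489184 = -2489175$)
$\frac{J{\left(32,-10 \right)}}{K} = \frac{43 \left(-10\right) + 93 \cdot 32}{-2489175} = \left(-430 + 2976\right) \left(- \frac{1}{2489175}\right) = 2546 \left(- \frac{1}{2489175}\right) = - \frac{2546}{2489175}$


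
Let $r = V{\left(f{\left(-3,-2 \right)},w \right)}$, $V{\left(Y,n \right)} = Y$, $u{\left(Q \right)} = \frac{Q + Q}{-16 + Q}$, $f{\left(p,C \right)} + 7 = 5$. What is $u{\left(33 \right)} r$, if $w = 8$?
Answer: $- \frac{132}{17} \approx -7.7647$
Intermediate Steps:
$f{\left(p,C \right)} = -2$ ($f{\left(p,C \right)} = -7 + 5 = -2$)
$u{\left(Q \right)} = \frac{2 Q}{-16 + Q}$
$r = -2$
$u{\left(33 \right)} r = 2 \cdot 33 \frac{1}{-16 + 33} \left(-2\right) = 2 \cdot 33 \cdot \frac{1}{17} \left(-2\right) = \frac{66}{17} \left(-2\right) = - \frac{132}{17}$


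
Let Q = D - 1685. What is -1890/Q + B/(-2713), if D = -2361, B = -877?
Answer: 619708/784057 ≈ 0.79039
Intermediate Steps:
Q = -4046 (Q = -2361 - 1685 = -4046)
-1890/Q + B/(-2713) = -1890/(-4046) - 877/(-2713) = -1890*(-1/4046) - 877*(-1/2713) = 135/289 + 877/2713 = 619708/784057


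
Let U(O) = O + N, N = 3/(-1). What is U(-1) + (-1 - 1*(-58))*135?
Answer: 7691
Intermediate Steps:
N = -3 (N = 3*(-1) = -3)
U(O) = -3 + O (U(O) = O - 3 = -3 + O)
U(-1) + (-1 - 1*(-58))*135 = (-3 - 1) + (-1 - 1*(-58))*135 = -4 + (-1 + 58)*135 = -4 + 57*135 = -4 + 7695 = 7691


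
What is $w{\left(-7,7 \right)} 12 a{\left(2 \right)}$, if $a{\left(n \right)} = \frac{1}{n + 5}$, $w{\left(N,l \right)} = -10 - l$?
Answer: $- \frac{204}{7} \approx -29.143$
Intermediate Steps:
$a{\left(n \right)} = \frac{1}{5 + n}$
$w{\left(-7,7 \right)} 12 a{\left(2 \right)} = \frac{\left(-10 - 7\right) 12}{5 + 2} = \frac{\left(-10 - 7\right) 12}{7} = \left(-17\right) 12 \cdot \frac{1}{7} = \left(-204\right) \frac{1}{7} = - \frac{204}{7}$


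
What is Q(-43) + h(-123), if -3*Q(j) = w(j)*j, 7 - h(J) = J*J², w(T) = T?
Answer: 5580773/3 ≈ 1.8603e+6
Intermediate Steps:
h(J) = 7 - J³ (h(J) = 7 - J*J² = 7 - J³)
Q(j) = -j²/3 (Q(j) = -j*j/3 = -j²/3)
Q(-43) + h(-123) = -⅓*(-43)² + (7 - 1*(-123)³) = -⅓*1849 + (7 - 1*(-1860867)) = -1849/3 + (7 + 1860867) = -1849/3 + 1860874 = 5580773/3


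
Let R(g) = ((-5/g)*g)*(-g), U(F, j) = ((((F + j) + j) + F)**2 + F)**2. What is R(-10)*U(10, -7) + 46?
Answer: -105754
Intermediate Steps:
U(F, j) = (F + (2*F + 2*j)**2)**2 (U(F, j) = (((F + 2*j) + F)**2 + F)**2 = ((2*F + 2*j)**2 + F)**2 = (F + (2*F + 2*j)**2)**2)
R(g) = 5*g (R(g) = -(-5)*g = 5*g)
R(-10)*U(10, -7) + 46 = (5*(-10))*(10 + 4*(10 - 7)**2)**2 + 46 = -50*(10 + 4*3**2)**2 + 46 = -50*(10 + 4*9)**2 + 46 = -50*(10 + 36)**2 + 46 = -50*46**2 + 46 = -50*2116 + 46 = -105800 + 46 = -105754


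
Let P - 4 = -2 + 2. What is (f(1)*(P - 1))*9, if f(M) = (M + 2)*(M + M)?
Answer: 162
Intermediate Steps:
f(M) = 2*M*(2 + M) (f(M) = (2 + M)*(2*M) = 2*M*(2 + M))
P = 4 (P = 4 + (-2 + 2) = 4 + 0 = 4)
(f(1)*(P - 1))*9 = ((2*1*(2 + 1))*(4 - 1))*9 = ((2*1*3)*3)*9 = (6*3)*9 = 18*9 = 162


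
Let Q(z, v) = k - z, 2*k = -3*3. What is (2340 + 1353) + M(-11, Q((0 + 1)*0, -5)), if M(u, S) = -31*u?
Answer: 4034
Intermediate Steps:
k = -9/2 (k = (-3*3)/2 = (½)*(-9) = -9/2 ≈ -4.5000)
Q(z, v) = -9/2 - z
(2340 + 1353) + M(-11, Q((0 + 1)*0, -5)) = (2340 + 1353) - 31*(-11) = 3693 + 341 = 4034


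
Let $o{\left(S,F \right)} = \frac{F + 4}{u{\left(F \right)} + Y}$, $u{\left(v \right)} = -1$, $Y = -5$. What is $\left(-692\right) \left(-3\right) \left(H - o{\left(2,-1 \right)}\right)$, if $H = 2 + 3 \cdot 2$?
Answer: $17646$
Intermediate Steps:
$o{\left(S,F \right)} = - \frac{2}{3} - \frac{F}{6}$ ($o{\left(S,F \right)} = \frac{F + 4}{-1 - 5} = \frac{4 + F}{-6} = \left(4 + F\right) \left(- \frac{1}{6}\right) = - \frac{2}{3} - \frac{F}{6}$)
$H = 8$ ($H = 2 + 6 = 8$)
$\left(-692\right) \left(-3\right) \left(H - o{\left(2,-1 \right)}\right) = \left(-692\right) \left(-3\right) \left(8 - \left(- \frac{2}{3} - - \frac{1}{6}\right)\right) = 2076 \left(8 - \left(- \frac{2}{3} + \frac{1}{6}\right)\right) = 2076 \left(8 - - \frac{1}{2}\right) = 2076 \left(8 + \frac{1}{2}\right) = 2076 \cdot \frac{17}{2} = 17646$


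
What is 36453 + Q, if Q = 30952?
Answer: 67405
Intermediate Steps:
36453 + Q = 36453 + 30952 = 67405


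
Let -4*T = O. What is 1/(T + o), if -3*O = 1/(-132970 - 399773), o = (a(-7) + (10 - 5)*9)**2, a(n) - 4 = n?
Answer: 6392916/11277103823 ≈ 0.00056689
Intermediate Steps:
a(n) = 4 + n
o = 1764 (o = ((4 - 7) + (10 - 5)*9)**2 = (-3 + 5*9)**2 = (-3 + 45)**2 = 42**2 = 1764)
O = 1/1598229 (O = -1/(3*(-132970 - 399773)) = -1/3/(-532743) = -1/3*(-1/532743) = 1/1598229 ≈ 6.2569e-7)
T = -1/6392916 (T = -1/4*1/1598229 = -1/6392916 ≈ -1.5642e-7)
1/(T + o) = 1/(-1/6392916 + 1764) = 1/(11277103823/6392916) = 6392916/11277103823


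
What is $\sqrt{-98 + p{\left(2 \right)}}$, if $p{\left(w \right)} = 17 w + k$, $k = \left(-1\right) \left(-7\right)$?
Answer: $i \sqrt{57} \approx 7.5498 i$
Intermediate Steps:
$k = 7$
$p{\left(w \right)} = 7 + 17 w$ ($p{\left(w \right)} = 17 w + 7 = 7 + 17 w$)
$\sqrt{-98 + p{\left(2 \right)}} = \sqrt{-98 + \left(7 + 17 \cdot 2\right)} = \sqrt{-98 + \left(7 + 34\right)} = \sqrt{-98 + 41} = \sqrt{-57} = i \sqrt{57}$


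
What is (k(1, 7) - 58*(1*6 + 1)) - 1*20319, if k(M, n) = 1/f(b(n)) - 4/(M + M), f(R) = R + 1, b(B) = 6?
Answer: -145088/7 ≈ -20727.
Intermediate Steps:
f(R) = 1 + R
k(M, n) = 1/7 - 2/M (k(M, n) = 1/(1 + 6) - 4/(M + M) = 1/7 - 4*1/(2*M) = 1*(1/7) - 2/M = 1/7 - 2/M)
(k(1, 7) - 58*(1*6 + 1)) - 1*20319 = ((1/7)*(-14 + 1)/1 - 58*(1*6 + 1)) - 1*20319 = ((1/7)*1*(-13) - 58*(6 + 1)) - 20319 = (-13/7 - 58*7) - 20319 = (-13/7 - 406) - 20319 = -2855/7 - 20319 = -145088/7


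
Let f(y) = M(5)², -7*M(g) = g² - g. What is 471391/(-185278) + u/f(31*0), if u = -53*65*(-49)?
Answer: 153232823031/7411120 ≈ 20676.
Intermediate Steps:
u = 168805 (u = -3445*(-49) = 168805)
M(g) = -g²/7 + g/7 (M(g) = -(g² - g)/7 = -g²/7 + g/7)
f(y) = 400/49 (f(y) = ((⅐)*5*(1 - 1*5))² = ((⅐)*5*(1 - 5))² = ((⅐)*5*(-4))² = (-20/7)² = 400/49)
471391/(-185278) + u/f(31*0) = 471391/(-185278) + 168805/(400/49) = 471391*(-1/185278) + 168805*(49/400) = -471391/185278 + 1654289/80 = 153232823031/7411120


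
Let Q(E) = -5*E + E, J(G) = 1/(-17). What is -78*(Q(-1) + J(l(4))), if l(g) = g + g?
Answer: -5226/17 ≈ -307.41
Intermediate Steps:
l(g) = 2*g
J(G) = -1/17
Q(E) = -4*E
-78*(Q(-1) + J(l(4))) = -78*(-4*(-1) - 1/17) = -78*(4 - 1/17) = -78*67/17 = -5226/17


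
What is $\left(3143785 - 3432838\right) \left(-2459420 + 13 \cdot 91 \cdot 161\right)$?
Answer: $655848827721$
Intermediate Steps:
$\left(3143785 - 3432838\right) \left(-2459420 + 13 \cdot 91 \cdot 161\right) = - 289053 \left(-2459420 + 1183 \cdot 161\right) = - 289053 \left(-2459420 + 190463\right) = \left(-289053\right) \left(-2268957\right) = 655848827721$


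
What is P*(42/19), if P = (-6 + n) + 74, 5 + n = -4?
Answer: 2478/19 ≈ 130.42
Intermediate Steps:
n = -9 (n = -5 - 4 = -9)
P = 59 (P = (-6 - 9) + 74 = -15 + 74 = 59)
P*(42/19) = 59*(42/19) = 2478/19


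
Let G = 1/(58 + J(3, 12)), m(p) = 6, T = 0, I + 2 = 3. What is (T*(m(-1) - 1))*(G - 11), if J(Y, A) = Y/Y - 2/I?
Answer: 0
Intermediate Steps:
I = 1 (I = -2 + 3 = 1)
J(Y, A) = -1 (J(Y, A) = Y/Y - 2/1 = 1 - 2*1 = 1 - 2 = -1)
G = 1/57 (G = 1/(58 - 1) = 1/57 ≈ 0.017544)
(T*(m(-1) - 1))*(G - 11) = (0*(6 - 1))*(1/57 - 11) = (0*5)*(-626/57) = 0*(-626/57) = 0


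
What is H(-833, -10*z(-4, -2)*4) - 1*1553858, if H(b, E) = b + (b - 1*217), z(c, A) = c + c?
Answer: -1555741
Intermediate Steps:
z(c, A) = 2*c
H(b, E) = -217 + 2*b (H(b, E) = b + (b - 217) = b + (-217 + b) = -217 + 2*b)
H(-833, -10*z(-4, -2)*4) - 1*1553858 = (-217 + 2*(-833)) - 1*1553858 = (-217 - 1666) - 1553858 = -1883 - 1553858 = -1555741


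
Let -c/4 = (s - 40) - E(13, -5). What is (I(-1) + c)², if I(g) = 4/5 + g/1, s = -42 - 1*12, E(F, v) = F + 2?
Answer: 4748041/25 ≈ 1.8992e+5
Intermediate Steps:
E(F, v) = 2 + F
s = -54 (s = -42 - 12 = -54)
I(g) = ⅘ + g (I(g) = 4*(⅕) + g*1 = ⅘ + g)
c = 436 (c = -4*((-54 - 40) - (2 + 13)) = -4*(-94 - 1*15) = -4*(-94 - 15) = -4*(-109) = 436)
(I(-1) + c)² = ((⅘ - 1) + 436)² = (-⅕ + 436)² = (2179/5)² = 4748041/25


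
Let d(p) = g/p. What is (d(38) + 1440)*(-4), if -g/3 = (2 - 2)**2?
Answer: -5760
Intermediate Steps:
g = 0 (g = -3*(2 - 2)**2 = -3*0**2 = -3*0 = 0)
d(p) = 0 (d(p) = 0/p = 0)
(d(38) + 1440)*(-4) = (0 + 1440)*(-4) = 1440*(-4) = -5760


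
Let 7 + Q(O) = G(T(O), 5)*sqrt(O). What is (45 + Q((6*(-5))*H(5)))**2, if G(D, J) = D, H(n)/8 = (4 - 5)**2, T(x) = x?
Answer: -13822556 - 72960*I*sqrt(15) ≈ -1.3823e+7 - 2.8257e+5*I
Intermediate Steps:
H(n) = 8 (H(n) = 8*(4 - 5)**2 = 8*(-1)**2 = 8*1 = 8)
Q(O) = -7 + O**(3/2) (Q(O) = -7 + O*sqrt(O) = -7 + O**(3/2))
(45 + Q((6*(-5))*H(5)))**2 = (45 + (-7 + ((6*(-5))*8)**(3/2)))**2 = (45 + (-7 + (-30*8)**(3/2)))**2 = (45 + (-7 + (-240)**(3/2)))**2 = (45 + (-7 - 960*I*sqrt(15)))**2 = (38 - 960*I*sqrt(15))**2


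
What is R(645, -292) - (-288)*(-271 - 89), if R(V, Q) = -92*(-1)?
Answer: -103588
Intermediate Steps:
R(V, Q) = 92
R(645, -292) - (-288)*(-271 - 89) = 92 - (-288)*(-271 - 89) = 92 - (-288)*(-360) = 92 - 1*103680 = 92 - 103680 = -103588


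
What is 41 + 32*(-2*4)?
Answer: -215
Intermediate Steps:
41 + 32*(-2*4) = 41 + 32*(-8) = 41 - 256 = -215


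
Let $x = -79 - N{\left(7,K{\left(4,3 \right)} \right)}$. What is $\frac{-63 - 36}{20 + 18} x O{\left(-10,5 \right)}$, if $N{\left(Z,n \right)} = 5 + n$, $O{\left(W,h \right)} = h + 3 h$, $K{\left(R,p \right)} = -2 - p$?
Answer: $\frac{78210}{19} \approx 4116.3$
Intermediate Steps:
$O{\left(W,h \right)} = 4 h$
$x = -79$ ($x = -79 - \left(5 - 5\right) = -79 - 0 = -79 + 0 = -79$)
$\frac{-63 - 36}{20 + 18} x O{\left(-10,5 \right)} = \frac{-63 - 36}{20 + 18} \left(-79\right) 4 \cdot 5 = - \frac{99}{38} \left(-79\right) 20 = \left(-99\right) \frac{1}{38} \left(-79\right) 20 = \left(- \frac{99}{38}\right) \left(-79\right) 20 = \frac{7821}{38} \cdot 20 = \frac{78210}{19}$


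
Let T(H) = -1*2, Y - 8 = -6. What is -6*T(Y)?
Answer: 12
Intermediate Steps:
Y = 2 (Y = 8 - 6 = 2)
T(H) = -2
-6*T(Y) = -6*(-2) = 12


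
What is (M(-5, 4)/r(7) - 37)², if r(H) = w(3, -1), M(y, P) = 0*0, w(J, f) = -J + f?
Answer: 1369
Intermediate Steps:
w(J, f) = f - J
M(y, P) = 0
r(H) = -4 (r(H) = -1 - 1*3 = -1 - 3 = -4)
(M(-5, 4)/r(7) - 37)² = (0/(-4) - 37)² = (0*(-¼) - 37)² = (0 - 37)² = (-37)² = 1369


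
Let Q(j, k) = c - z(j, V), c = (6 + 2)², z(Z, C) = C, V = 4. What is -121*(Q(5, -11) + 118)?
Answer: -21538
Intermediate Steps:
c = 64 (c = 8² = 64)
Q(j, k) = 60 (Q(j, k) = 64 - 1*4 = 64 - 4 = 60)
-121*(Q(5, -11) + 118) = -121*(60 + 118) = -121*178 = -21538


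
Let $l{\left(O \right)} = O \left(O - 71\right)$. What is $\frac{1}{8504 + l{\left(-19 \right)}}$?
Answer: $\frac{1}{10214} \approx 9.7905 \cdot 10^{-5}$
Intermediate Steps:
$l{\left(O \right)} = O \left(-71 + O\right)$
$\frac{1}{8504 + l{\left(-19 \right)}} = \frac{1}{8504 - 19 \left(-71 - 19\right)} = \frac{1}{8504 - -1710} = \frac{1}{8504 + 1710} = \frac{1}{10214}$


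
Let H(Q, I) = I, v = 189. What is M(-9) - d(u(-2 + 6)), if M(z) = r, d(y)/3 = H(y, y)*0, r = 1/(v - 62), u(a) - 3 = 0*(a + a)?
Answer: 1/127 ≈ 0.0078740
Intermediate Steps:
u(a) = 3 (u(a) = 3 + 0*(a + a) = 3 + 0*(2*a) = 3 + 0 = 3)
r = 1/127 (r = 1/(189 - 62) = 1/127 ≈ 0.0078740)
d(y) = 0 (d(y) = 3*(y*0) = 3*0 = 0)
M(z) = 1/127
M(-9) - d(u(-2 + 6)) = 1/127 - 1*0 = 1/127 + 0 = 1/127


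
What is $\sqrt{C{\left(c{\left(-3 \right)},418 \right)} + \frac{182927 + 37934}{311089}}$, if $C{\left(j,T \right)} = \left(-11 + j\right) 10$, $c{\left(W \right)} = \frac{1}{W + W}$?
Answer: $\frac{2 i \sqrt{24160470225486}}{933267} \approx 10.534 i$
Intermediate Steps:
$c{\left(W \right)} = \frac{1}{2 W}$
$C{\left(j,T \right)} = -110 + 10 j$
$\sqrt{C{\left(c{\left(-3 \right)},418 \right)} + \frac{182927 + 37934}{311089}} = \sqrt{\left(-110 + 10 \frac{1}{2 \left(-3\right)}\right) + \frac{182927 + 37934}{311089}} = \sqrt{\left(-110 + 10 \cdot \frac{1}{2} \left(- \frac{1}{3}\right)\right) + 220861 \cdot \frac{1}{311089}} = \sqrt{\left(-110 + 10 \left(- \frac{1}{6}\right)\right) + \frac{220861}{311089}} = \sqrt{\left(-110 - \frac{5}{3}\right) + \frac{220861}{311089}} = \sqrt{- \frac{335}{3} + \frac{220861}{311089}} = \sqrt{- \frac{103552232}{933267}} = \frac{2 i \sqrt{24160470225486}}{933267}$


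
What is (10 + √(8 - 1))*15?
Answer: 150 + 15*√7 ≈ 189.69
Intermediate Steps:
(10 + √(8 - 1))*15 = (10 + √7)*15 = 150 + 15*√7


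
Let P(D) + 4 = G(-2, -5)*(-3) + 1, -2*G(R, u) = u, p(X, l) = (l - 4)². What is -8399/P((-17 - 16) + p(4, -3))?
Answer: 16798/21 ≈ 799.90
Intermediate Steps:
p(X, l) = (-4 + l)²
G(R, u) = -u/2
P(D) = -21/2 (P(D) = -4 + (-½*(-5)*(-3) + 1) = -4 + ((5/2)*(-3) + 1) = -4 + (-15/2 + 1) = -4 - 13/2 = -21/2)
-8399/P((-17 - 16) + p(4, -3)) = -8399/(-21/2) = -8399*(-2/21) = 16798/21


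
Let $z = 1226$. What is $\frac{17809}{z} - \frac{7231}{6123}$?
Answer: $\frac{100179301}{7506798} \approx 13.345$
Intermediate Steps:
$\frac{17809}{z} - \frac{7231}{6123} = \frac{17809}{1226} - \frac{7231}{6123} = \frac{100179301}{7506798}$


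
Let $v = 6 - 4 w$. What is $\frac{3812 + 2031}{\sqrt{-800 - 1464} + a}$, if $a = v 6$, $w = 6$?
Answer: $- \frac{157761}{3482} - \frac{5843 i \sqrt{566}}{6964} \approx -45.308 - 19.961 i$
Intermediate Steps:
$v = -18$ ($v = 6 - 24 = -18$)
$a = -108$ ($a = \left(-18\right) 6 = -108$)
$\frac{3812 + 2031}{\sqrt{-800 - 1464} + a} = \frac{3812 + 2031}{\sqrt{-800 - 1464} - 108} = \frac{5843}{\sqrt{-2264} - 108} = \frac{5843}{2 i \sqrt{566} - 108} = \frac{5843}{-108 + 2 i \sqrt{566}}$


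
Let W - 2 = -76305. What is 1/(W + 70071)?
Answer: -1/6232 ≈ -0.00016046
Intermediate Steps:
W = -76303 (W = 2 - 76305 = -76303)
1/(W + 70071) = 1/(-76303 + 70071) = 1/(-6232) = -1/6232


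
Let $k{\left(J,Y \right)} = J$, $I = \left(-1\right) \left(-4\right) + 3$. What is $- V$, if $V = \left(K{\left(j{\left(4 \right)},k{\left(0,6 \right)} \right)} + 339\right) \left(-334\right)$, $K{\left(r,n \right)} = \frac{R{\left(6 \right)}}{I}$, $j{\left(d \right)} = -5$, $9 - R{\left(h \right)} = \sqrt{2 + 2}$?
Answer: $113560$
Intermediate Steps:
$I = 7$ ($I = 4 + 3 = 7$)
$R{\left(h \right)} = 7$ ($R{\left(h \right)} = 9 - \sqrt{2 + 2} = 9 - \sqrt{4} = 9 - 2 = 7$)
$K{\left(r,n \right)} = 1$ ($K{\left(r,n \right)} = \frac{7}{7} = 7 \cdot \frac{1}{7} = 1$)
$V = -113560$ ($V = \left(1 + 339\right) \left(-334\right) = 340 \left(-334\right) = -113560$)
$- V = \left(-1\right) \left(-113560\right) = 113560$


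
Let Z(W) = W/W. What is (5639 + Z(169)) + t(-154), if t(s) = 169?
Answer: 5809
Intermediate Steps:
Z(W) = 1
(5639 + Z(169)) + t(-154) = (5639 + 1) + 169 = 5640 + 169 = 5809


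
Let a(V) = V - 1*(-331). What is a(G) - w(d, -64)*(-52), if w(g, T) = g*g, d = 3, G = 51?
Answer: 850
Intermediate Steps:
a(V) = 331 + V (a(V) = V + 331 = 331 + V)
w(g, T) = g**2
a(G) - w(d, -64)*(-52) = (331 + 51) - 3**2*(-52) = 382 - 9*(-52) = 382 - 1*(-468) = 382 + 468 = 850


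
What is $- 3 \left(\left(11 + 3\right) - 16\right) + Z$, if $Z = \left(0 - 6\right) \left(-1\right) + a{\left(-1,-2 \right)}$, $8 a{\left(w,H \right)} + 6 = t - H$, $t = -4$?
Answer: $11$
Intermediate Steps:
$a{\left(w,H \right)} = - \frac{5}{4} - \frac{H}{8}$ ($a{\left(w,H \right)} = - \frac{3}{4} + \frac{-4 - H}{8} = - \frac{3}{4} - \left(\frac{1}{2} + \frac{H}{8}\right) = - \frac{5}{4} - \frac{H}{8}$)
$Z = 5$ ($Z = \left(0 - 6\right) \left(-1\right) - 1 = \left(0 - 6\right) \left(-1\right) + \left(- \frac{5}{4} + \frac{1}{4}\right) = \left(-6\right) \left(-1\right) - 1 = 6 - 1 = 5$)
$- 3 \left(\left(11 + 3\right) - 16\right) + Z = - 3 \left(\left(11 + 3\right) - 16\right) + 5 = - 3 \left(14 - 16\right) + 5 = \left(-3\right) \left(-2\right) + 5 = 6 + 5 = 11$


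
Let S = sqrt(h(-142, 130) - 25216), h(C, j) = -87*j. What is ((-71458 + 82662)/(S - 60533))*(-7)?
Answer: 4747482124/3664280615 + 78428*I*sqrt(36526)/3664280615 ≈ 1.2956 + 0.0040906*I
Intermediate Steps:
S = I*sqrt(36526) (S = sqrt(-87*130 - 25216) = sqrt(-11310 - 25216) = sqrt(-36526) = I*sqrt(36526) ≈ 191.12*I)
((-71458 + 82662)/(S - 60533))*(-7) = ((-71458 + 82662)/(I*sqrt(36526) - 60533))*(-7) = (11204/(-60533 + I*sqrt(36526)))*(-7) = -78428/(-60533 + I*sqrt(36526))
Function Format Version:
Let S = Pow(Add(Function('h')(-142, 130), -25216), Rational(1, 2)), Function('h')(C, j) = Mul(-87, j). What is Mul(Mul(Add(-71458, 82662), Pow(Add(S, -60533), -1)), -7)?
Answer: Add(Rational(4747482124, 3664280615), Mul(Rational(78428, 3664280615), I, Pow(36526, Rational(1, 2)))) ≈ Add(1.2956, Mul(0.0040906, I))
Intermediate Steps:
S = Mul(I, Pow(36526, Rational(1, 2))) (S = Pow(Add(Mul(-87, 130), -25216), Rational(1, 2)) = Pow(Add(-11310, -25216), Rational(1, 2)) = Pow(-36526, Rational(1, 2)) = Mul(I, Pow(36526, Rational(1, 2))) ≈ Mul(191.12, I))
Mul(Mul(Add(-71458, 82662), Pow(Add(S, -60533), -1)), -7) = Mul(Mul(Add(-71458, 82662), Pow(Add(Mul(I, Pow(36526, Rational(1, 2))), -60533), -1)), -7) = Mul(Mul(11204, Pow(Add(-60533, Mul(I, Pow(36526, Rational(1, 2)))), -1)), -7) = Mul(-78428, Pow(Add(-60533, Mul(I, Pow(36526, Rational(1, 2)))), -1))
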